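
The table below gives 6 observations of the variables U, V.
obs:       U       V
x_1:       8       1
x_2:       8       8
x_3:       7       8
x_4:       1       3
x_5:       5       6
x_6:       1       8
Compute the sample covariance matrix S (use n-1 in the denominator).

Step 1 — column means:
  mean(U) = (8 + 8 + 7 + 1 + 5 + 1) / 6 = 30/6 = 5
  mean(V) = (1 + 8 + 8 + 3 + 6 + 8) / 6 = 34/6 = 5.6667

Step 2 — sample covariance S[i,j] = (1/(n-1)) · Σ_k (x_{k,i} - mean_i) · (x_{k,j} - mean_j), with n-1 = 5.
  S[U,U] = ((3)·(3) + (3)·(3) + (2)·(2) + (-4)·(-4) + (0)·(0) + (-4)·(-4)) / 5 = 54/5 = 10.8
  S[U,V] = ((3)·(-4.6667) + (3)·(2.3333) + (2)·(2.3333) + (-4)·(-2.6667) + (0)·(0.3333) + (-4)·(2.3333)) / 5 = -1/5 = -0.2
  S[V,V] = ((-4.6667)·(-4.6667) + (2.3333)·(2.3333) + (2.3333)·(2.3333) + (-2.6667)·(-2.6667) + (0.3333)·(0.3333) + (2.3333)·(2.3333)) / 5 = 45.3333/5 = 9.0667

S is symmetric (S[j,i] = S[i,j]). Assembling:

S = [[10.8, -0.2],
 [-0.2, 9.0667]]


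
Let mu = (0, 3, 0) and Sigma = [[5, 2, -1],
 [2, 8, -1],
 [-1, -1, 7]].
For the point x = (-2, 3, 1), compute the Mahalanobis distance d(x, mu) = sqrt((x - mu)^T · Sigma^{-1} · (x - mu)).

Step 1 — centre the observation: (x - mu) = (-2, 0, 1).

Step 2 — invert Sigma (cofactor / det for 3×3, or solve directly):
  Sigma^{-1} = [[0.2263, -0.0535, 0.0247],
 [-0.0535, 0.1399, 0.0123],
 [0.0247, 0.0123, 0.1481]].

Step 3 — form the quadratic (x - mu)^T · Sigma^{-1} · (x - mu):
  Sigma^{-1} · (x - mu) = (-0.428, 0.1193, 0.0988).
  (x - mu)^T · [Sigma^{-1} · (x - mu)] = (-2)·(-0.428) + (0)·(0.1193) + (1)·(0.0988) = 0.9547.

Step 4 — take square root: d = √(0.9547) ≈ 0.9771.

d(x, mu) = √(0.9547) ≈ 0.9771


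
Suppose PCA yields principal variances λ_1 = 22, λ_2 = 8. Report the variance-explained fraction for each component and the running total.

Step 1 — total variance = trace(Sigma) = Σ λ_i = 22 + 8 = 30.

Step 2 — fraction explained by component i = λ_i / Σ λ:
  PC1: 22/30 = 0.7333
  PC2: 8/30 = 0.2667

Step 3 — cumulative fraction after k components = (λ_1 + ... + λ_k) / Σ λ:
  k = 1: 22/30 = 0.7333
  k = 2: (22 + 8)/30 = 30/30 = 1

Summary (fraction, with percent):

explained: PC1 0.7333 (73.33%), PC2 0.2667 (26.67%);  cumulative: 0.7333, 1


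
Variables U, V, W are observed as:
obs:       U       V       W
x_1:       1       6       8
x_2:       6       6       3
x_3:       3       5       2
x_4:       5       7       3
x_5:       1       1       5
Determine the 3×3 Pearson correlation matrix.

Step 1 — column means:
  mean(U) = (1 + 6 + 3 + 5 + 1) / 5 = 16/5 = 3.2
  mean(V) = (6 + 6 + 5 + 7 + 1) / 5 = 25/5 = 5
  mean(W) = (8 + 3 + 2 + 3 + 5) / 5 = 21/5 = 4.2

Step 2 — sample variances and covariances s[i,j] = (1/(n-1)) · Σ_k (x_{k,i} - mean_i) · (x_{k,j} - mean_j), with n-1 = 4:
  s[U,U] = ((-2.2)·(-2.2) + (2.8)·(2.8) + (-0.2)·(-0.2) + (1.8)·(1.8) + (-2.2)·(-2.2)) / 4 = 20.8/4 = 5.2
  s[U,V] = ((-2.2)·(1) + (2.8)·(1) + (-0.2)·(0) + (1.8)·(2) + (-2.2)·(-4)) / 4 = 13/4 = 3.25
  s[U,W] = ((-2.2)·(3.8) + (2.8)·(-1.2) + (-0.2)·(-2.2) + (1.8)·(-1.2) + (-2.2)·(0.8)) / 4 = -15.2/4 = -3.8
  s[V,V] = ((1)·(1) + (1)·(1) + (0)·(0) + (2)·(2) + (-4)·(-4)) / 4 = 22/4 = 5.5
  s[V,W] = ((1)·(3.8) + (1)·(-1.2) + (0)·(-2.2) + (2)·(-1.2) + (-4)·(0.8)) / 4 = -3/4 = -0.75
  s[W,W] = ((3.8)·(3.8) + (-1.2)·(-1.2) + (-2.2)·(-2.2) + (-1.2)·(-1.2) + (0.8)·(0.8)) / 4 = 22.8/4 = 5.7
  Sample standard deviations s_i = √(s[i,i]):
  s(U) = √(5.2) = 2.2804
  s(V) = √(5.5) = 2.3452
  s(W) = √(5.7) = 2.3875

Step 3 — r_{ij} = s_{ij} / (s_i · s_j):
  r[U,U] = 1 (diagonal).
  r[U,V] = 3.25 / (2.2804 · 2.3452) = 3.25 / 5.3479 = 0.6077
  r[U,W] = -3.8 / (2.2804 · 2.3875) = -3.8 / 5.4443 = -0.698
  r[V,V] = 1 (diagonal).
  r[V,W] = -0.75 / (2.3452 · 2.3875) = -0.75 / 5.5991 = -0.1339
  r[W,W] = 1 (diagonal).

R is symmetric with unit diagonal. Assembling:

R = [[1, 0.6077, -0.698],
 [0.6077, 1, -0.1339],
 [-0.698, -0.1339, 1]]


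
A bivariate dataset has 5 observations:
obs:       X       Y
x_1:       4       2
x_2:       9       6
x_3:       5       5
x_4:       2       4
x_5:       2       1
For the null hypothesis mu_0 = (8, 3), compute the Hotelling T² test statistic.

Step 1 — sample mean vector:
  mean(X) = (4 + 9 + 5 + 2 + 2) / 5 = 22/5 = 4.4
  mean(Y) = (2 + 6 + 5 + 4 + 1) / 5 = 18/5 = 3.6
  x̄ = (4.4, 3.6),  deviation x̄ - mu_0 = (4.4, 3.6) - (8, 3) = (-3.6, 0.6).

Step 2 — sample covariance matrix, S[i,j] = (1/(n-1)) · Σ_k (x_{k,i} - mean_i) · (x_{k,j} - mean_j), divisor n-1 = 4:
  S[X,X] = ((-0.4)·(-0.4) + (4.6)·(4.6) + (0.6)·(0.6) + (-2.4)·(-2.4) + (-2.4)·(-2.4)) / 4 = 33.2/4 = 8.3
  S[X,Y] = ((-0.4)·(-1.6) + (4.6)·(2.4) + (0.6)·(1.4) + (-2.4)·(0.4) + (-2.4)·(-2.6)) / 4 = 17.8/4 = 4.45
  S[Y,Y] = ((-1.6)·(-1.6) + (2.4)·(2.4) + (1.4)·(1.4) + (0.4)·(0.4) + (-2.6)·(-2.6)) / 4 = 17.2/4 = 4.3
  S = [[8.3, 4.45],
 [4.45, 4.3]].

Step 3 — invert S. det(S) = 8.3·4.3 - (4.45)² = 15.8875.
  S^{-1} = (1/det) · [[d, -b], [-b, a]] = [[0.2707, -0.2801],
 [-0.2801, 0.5224]].

Step 4 — quadratic form (x̄ - mu_0)^T · S^{-1} · (x̄ - mu_0):
  S^{-1} · (x̄ - mu_0) = (-1.1424, 1.3218),
  (x̄ - mu_0)^T · [...] = (-3.6)·(-1.1424) + (0.6)·(1.3218) = 4.9057.

Step 5 — scale by n: T² = 5 · 4.9057 = 24.5287.

T² ≈ 24.5287


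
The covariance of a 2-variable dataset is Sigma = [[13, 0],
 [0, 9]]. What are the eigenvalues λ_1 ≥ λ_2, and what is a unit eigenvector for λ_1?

Step 1 — characteristic polynomial of 2×2 Sigma:
  det(Sigma - λI) = λ² - trace · λ + det = 0.
  trace = 13 + 9 = 22, det = 13·9 - (0)² = 117.
Step 2 — discriminant:
  Δ = trace² - 4·det = 484 - 468 = 16.
Step 3 — eigenvalues:
  λ = (trace ± √Δ)/2 = (22 ± 4)/2,
  λ_1 = 13,  λ_2 = 9.

Step 4 — unit eigenvector for λ_1: Sigma is diagonal, so its eigenvectors are the coordinate axes. λ_1 = 13 is the diagonal entry on the first coordinate axis, hence
  v_1 = (1, 0) (||v_1|| = 1).

λ_1 = 13,  λ_2 = 9;  v_1 ≈ (1, 0)


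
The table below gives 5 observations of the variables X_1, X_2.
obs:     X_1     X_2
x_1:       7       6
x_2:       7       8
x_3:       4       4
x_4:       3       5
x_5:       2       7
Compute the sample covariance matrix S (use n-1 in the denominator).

Step 1 — column means:
  mean(X_1) = (7 + 7 + 4 + 3 + 2) / 5 = 23/5 = 4.6
  mean(X_2) = (6 + 8 + 4 + 5 + 7) / 5 = 30/5 = 6

Step 2 — sample covariance S[i,j] = (1/(n-1)) · Σ_k (x_{k,i} - mean_i) · (x_{k,j} - mean_j), with n-1 = 4.
  S[X_1,X_1] = ((2.4)·(2.4) + (2.4)·(2.4) + (-0.6)·(-0.6) + (-1.6)·(-1.6) + (-2.6)·(-2.6)) / 4 = 21.2/4 = 5.3
  S[X_1,X_2] = ((2.4)·(0) + (2.4)·(2) + (-0.6)·(-2) + (-1.6)·(-1) + (-2.6)·(1)) / 4 = 5/4 = 1.25
  S[X_2,X_2] = ((0)·(0) + (2)·(2) + (-2)·(-2) + (-1)·(-1) + (1)·(1)) / 4 = 10/4 = 2.5

S is symmetric (S[j,i] = S[i,j]). Assembling:

S = [[5.3, 1.25],
 [1.25, 2.5]]


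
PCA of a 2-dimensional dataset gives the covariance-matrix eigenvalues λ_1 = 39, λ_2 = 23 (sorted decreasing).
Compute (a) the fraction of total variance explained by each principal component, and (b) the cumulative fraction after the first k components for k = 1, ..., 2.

Step 1 — total variance = trace(Sigma) = Σ λ_i = 39 + 23 = 62.

Step 2 — fraction explained by component i = λ_i / Σ λ:
  PC1: 39/62 = 0.629
  PC2: 23/62 = 0.371

Step 3 — cumulative fraction after k components = (λ_1 + ... + λ_k) / Σ λ:
  k = 1: 39/62 = 0.629
  k = 2: (39 + 23)/62 = 62/62 = 1

Summary (fraction, with percent):

explained: PC1 0.629 (62.9%), PC2 0.371 (37.1%);  cumulative: 0.629, 1


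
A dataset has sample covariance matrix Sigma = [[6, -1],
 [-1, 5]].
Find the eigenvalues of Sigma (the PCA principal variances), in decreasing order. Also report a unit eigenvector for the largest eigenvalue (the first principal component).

Step 1 — characteristic polynomial of 2×2 Sigma:
  det(Sigma - λI) = λ² - trace · λ + det = 0.
  trace = 6 + 5 = 11, det = 6·5 - (-1)² = 29.
Step 2 — discriminant:
  Δ = trace² - 4·det = 121 - 116 = 5.
Step 3 — eigenvalues:
  λ = (trace ± √Δ)/2 = (11 ± 2.2361)/2,
  λ_1 = 6.618,  λ_2 = 4.382.

Step 4 — unit eigenvector for λ_1: solve (Sigma - λ_1 I)v = 0. First row:
  (6 - 6.618)·v_x + (-1)·v_y = 0, i.e. (-0.618)·v_x + (-1)·v_y = 0,
  so v ∝ (b, λ_1 - a) = (-1, 0.618); multiply by -1 so the first entry is positive: u = (1, -0.618).
  ||u|| = √((1)² + (-0.618)²) = √(1.382) ≈ 1.1756,
  v_1 = u/||u|| ≈ (0.8507, -0.5257) (||v_1|| = 1).

λ_1 = 6.618,  λ_2 = 4.382;  v_1 ≈ (0.8507, -0.5257)


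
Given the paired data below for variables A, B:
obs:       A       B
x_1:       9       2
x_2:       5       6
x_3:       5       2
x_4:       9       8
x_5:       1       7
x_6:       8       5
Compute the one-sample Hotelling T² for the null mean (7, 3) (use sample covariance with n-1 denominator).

Step 1 — sample mean vector:
  mean(A) = (9 + 5 + 5 + 9 + 1 + 8) / 6 = 37/6 = 6.1667
  mean(B) = (2 + 6 + 2 + 8 + 7 + 5) / 6 = 30/6 = 5
  x̄ = (6.1667, 5),  deviation x̄ - mu_0 = (6.1667, 5) - (7, 3) = (-0.8333, 2).

Step 2 — sample covariance matrix, S[i,j] = (1/(n-1)) · Σ_k (x_{k,i} - mean_i) · (x_{k,j} - mean_j), divisor n-1 = 5:
  S[A,A] = ((2.8333)·(2.8333) + (-1.1667)·(-1.1667) + (-1.1667)·(-1.1667) + (2.8333)·(2.8333) + (-5.1667)·(-5.1667) + (1.8333)·(1.8333)) / 5 = 48.8333/5 = 9.7667
  S[A,B] = ((2.8333)·(-3) + (-1.1667)·(1) + (-1.1667)·(-3) + (2.8333)·(3) + (-5.1667)·(2) + (1.8333)·(0)) / 5 = -8/5 = -1.6
  S[B,B] = ((-3)·(-3) + (1)·(1) + (-3)·(-3) + (3)·(3) + (2)·(2) + (0)·(0)) / 5 = 32/5 = 6.4
  S = [[9.7667, -1.6],
 [-1.6, 6.4]].

Step 3 — invert S. det(S) = 9.7667·6.4 - (-1.6)² = 59.9467.
  S^{-1} = (1/det) · [[d, -b], [-b, a]] = [[0.1068, 0.0267],
 [0.0267, 0.1629]].

Step 4 — quadratic form (x̄ - mu_0)^T · S^{-1} · (x̄ - mu_0):
  S^{-1} · (x̄ - mu_0) = (-0.0356, 0.3036),
  (x̄ - mu_0)^T · [...] = (-0.8333)·(-0.0356) + (2)·(0.3036) = 0.6369.

Step 5 — scale by n: T² = 6 · 0.6369 = 3.8212.

T² ≈ 3.8212


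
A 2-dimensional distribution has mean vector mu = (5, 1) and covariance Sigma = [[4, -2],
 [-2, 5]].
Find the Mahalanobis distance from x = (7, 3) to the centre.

Step 1 — centre the observation: (x - mu) = (2, 2).

Step 2 — invert Sigma. det(Sigma) = 4·5 - (-2)² = 16.
  Sigma^{-1} = (1/det) · [[d, -b], [-b, a]] = [[0.3125, 0.125],
 [0.125, 0.25]].

Step 3 — form the quadratic (x - mu)^T · Sigma^{-1} · (x - mu):
  Sigma^{-1} · (x - mu) = (0.875, 0.75).
  (x - mu)^T · [Sigma^{-1} · (x - mu)] = (2)·(0.875) + (2)·(0.75) = 3.25.

Step 4 — take square root: d = √(3.25) ≈ 1.8028.

d(x, mu) = √(3.25) ≈ 1.8028


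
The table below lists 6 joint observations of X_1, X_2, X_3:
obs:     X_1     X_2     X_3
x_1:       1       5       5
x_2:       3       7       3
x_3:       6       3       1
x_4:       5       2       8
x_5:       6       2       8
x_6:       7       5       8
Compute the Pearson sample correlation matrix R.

Step 1 — column means:
  mean(X_1) = (1 + 3 + 6 + 5 + 6 + 7) / 6 = 28/6 = 4.6667
  mean(X_2) = (5 + 7 + 3 + 2 + 2 + 5) / 6 = 24/6 = 4
  mean(X_3) = (5 + 3 + 1 + 8 + 8 + 8) / 6 = 33/6 = 5.5

Step 2 — sample variances and covariances s[i,j] = (1/(n-1)) · Σ_k (x_{k,i} - mean_i) · (x_{k,j} - mean_j), with n-1 = 5:
  s[X_1,X_1] = ((-3.6667)·(-3.6667) + (-1.6667)·(-1.6667) + (1.3333)·(1.3333) + (0.3333)·(0.3333) + (1.3333)·(1.3333) + (2.3333)·(2.3333)) / 5 = 25.3333/5 = 5.0667
  s[X_1,X_2] = ((-3.6667)·(1) + (-1.6667)·(3) + (1.3333)·(-1) + (0.3333)·(-2) + (1.3333)·(-2) + (2.3333)·(1)) / 5 = -11/5 = -2.2
  s[X_1,X_3] = ((-3.6667)·(-0.5) + (-1.6667)·(-2.5) + (1.3333)·(-4.5) + (0.3333)·(2.5) + (1.3333)·(2.5) + (2.3333)·(2.5)) / 5 = 10/5 = 2
  s[X_2,X_2] = ((1)·(1) + (3)·(3) + (-1)·(-1) + (-2)·(-2) + (-2)·(-2) + (1)·(1)) / 5 = 20/5 = 4
  s[X_2,X_3] = ((1)·(-0.5) + (3)·(-2.5) + (-1)·(-4.5) + (-2)·(2.5) + (-2)·(2.5) + (1)·(2.5)) / 5 = -11/5 = -2.2
  s[X_3,X_3] = ((-0.5)·(-0.5) + (-2.5)·(-2.5) + (-4.5)·(-4.5) + (2.5)·(2.5) + (2.5)·(2.5) + (2.5)·(2.5)) / 5 = 45.5/5 = 9.1
  Sample standard deviations s_i = √(s[i,i]):
  s(X_1) = √(5.0667) = 2.2509
  s(X_2) = √(4) = 2
  s(X_3) = √(9.1) = 3.0166

Step 3 — r_{ij} = s_{ij} / (s_i · s_j):
  r[X_1,X_1] = 1 (diagonal).
  r[X_1,X_2] = -2.2 / (2.2509 · 2) = -2.2 / 4.5019 = -0.4887
  r[X_1,X_3] = 2 / (2.2509 · 3.0166) = 2 / 6.7902 = 0.2945
  r[X_2,X_2] = 1 (diagonal).
  r[X_2,X_3] = -2.2 / (2 · 3.0166) = -2.2 / 6.0332 = -0.3646
  r[X_3,X_3] = 1 (diagonal).

R is symmetric with unit diagonal. Assembling:

R = [[1, -0.4887, 0.2945],
 [-0.4887, 1, -0.3646],
 [0.2945, -0.3646, 1]]


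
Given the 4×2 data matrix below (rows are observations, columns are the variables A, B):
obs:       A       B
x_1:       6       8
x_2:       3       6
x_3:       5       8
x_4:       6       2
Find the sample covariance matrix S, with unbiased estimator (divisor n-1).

Step 1 — column means:
  mean(A) = (6 + 3 + 5 + 6) / 4 = 20/4 = 5
  mean(B) = (8 + 6 + 8 + 2) / 4 = 24/4 = 6

Step 2 — sample covariance S[i,j] = (1/(n-1)) · Σ_k (x_{k,i} - mean_i) · (x_{k,j} - mean_j), with n-1 = 3.
  S[A,A] = ((1)·(1) + (-2)·(-2) + (0)·(0) + (1)·(1)) / 3 = 6/3 = 2
  S[A,B] = ((1)·(2) + (-2)·(0) + (0)·(2) + (1)·(-4)) / 3 = -2/3 = -0.6667
  S[B,B] = ((2)·(2) + (0)·(0) + (2)·(2) + (-4)·(-4)) / 3 = 24/3 = 8

S is symmetric (S[j,i] = S[i,j]). Assembling:

S = [[2, -0.6667],
 [-0.6667, 8]]


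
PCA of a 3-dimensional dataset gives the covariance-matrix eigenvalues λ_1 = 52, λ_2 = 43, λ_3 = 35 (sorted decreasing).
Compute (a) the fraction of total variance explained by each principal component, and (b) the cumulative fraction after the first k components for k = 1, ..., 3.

Step 1 — total variance = trace(Sigma) = Σ λ_i = 52 + 43 + 35 = 130.

Step 2 — fraction explained by component i = λ_i / Σ λ:
  PC1: 52/130 = 0.4
  PC2: 43/130 = 0.3308
  PC3: 35/130 = 0.2692

Step 3 — cumulative fraction after k components = (λ_1 + ... + λ_k) / Σ λ:
  k = 1: 52/130 = 0.4
  k = 2: (52 + 43)/130 = 95/130 = 0.7308
  k = 3: (52 + 43 + 35)/130 = 130/130 = 1

Summary (fraction, with percent):

explained: PC1 0.4 (40%), PC2 0.3308 (33.08%), PC3 0.2692 (26.92%);  cumulative: 0.4, 0.7308, 1


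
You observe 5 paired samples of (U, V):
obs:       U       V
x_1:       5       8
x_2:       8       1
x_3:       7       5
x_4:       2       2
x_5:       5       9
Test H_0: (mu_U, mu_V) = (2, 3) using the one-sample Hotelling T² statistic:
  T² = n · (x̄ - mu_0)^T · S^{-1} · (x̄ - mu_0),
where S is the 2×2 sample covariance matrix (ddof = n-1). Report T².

Step 1 — sample mean vector:
  mean(U) = (5 + 8 + 7 + 2 + 5) / 5 = 27/5 = 5.4
  mean(V) = (8 + 1 + 5 + 2 + 9) / 5 = 25/5 = 5
  x̄ = (5.4, 5),  deviation x̄ - mu_0 = (5.4, 5) - (2, 3) = (3.4, 2).

Step 2 — sample covariance matrix, S[i,j] = (1/(n-1)) · Σ_k (x_{k,i} - mean_i) · (x_{k,j} - mean_j), divisor n-1 = 4:
  S[U,U] = ((-0.4)·(-0.4) + (2.6)·(2.6) + (1.6)·(1.6) + (-3.4)·(-3.4) + (-0.4)·(-0.4)) / 4 = 21.2/4 = 5.3
  S[U,V] = ((-0.4)·(3) + (2.6)·(-4) + (1.6)·(0) + (-3.4)·(-3) + (-0.4)·(4)) / 4 = -3/4 = -0.75
  S[V,V] = ((3)·(3) + (-4)·(-4) + (0)·(0) + (-3)·(-3) + (4)·(4)) / 4 = 50/4 = 12.5
  S = [[5.3, -0.75],
 [-0.75, 12.5]].

Step 3 — invert S. det(S) = 5.3·12.5 - (-0.75)² = 65.6875.
  S^{-1} = (1/det) · [[d, -b], [-b, a]] = [[0.1903, 0.0114],
 [0.0114, 0.0807]].

Step 4 — quadratic form (x̄ - mu_0)^T · S^{-1} · (x̄ - mu_0):
  S^{-1} · (x̄ - mu_0) = (0.6698, 0.2002),
  (x̄ - mu_0)^T · [...] = (3.4)·(0.6698) + (2)·(0.2002) = 2.6778.

Step 5 — scale by n: T² = 5 · 2.6778 = 13.3892.

T² ≈ 13.3892


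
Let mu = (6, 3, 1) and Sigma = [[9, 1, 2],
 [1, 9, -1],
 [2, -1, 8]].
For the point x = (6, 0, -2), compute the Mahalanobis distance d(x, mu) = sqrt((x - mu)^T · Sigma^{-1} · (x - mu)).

Step 1 — centre the observation: (x - mu) = (0, -3, -3).

Step 2 — invert Sigma (cofactor / det for 3×3, or solve directly):
  Sigma^{-1} = [[0.1201, -0.0169, -0.0321],
 [-0.0169, 0.1151, 0.0186],
 [-0.0321, 0.0186, 0.1354]].

Step 3 — form the quadratic (x - mu)^T · Sigma^{-1} · (x - mu):
  Sigma^{-1} · (x - mu) = (0.1472, -0.401, -0.4619).
  (x - mu)^T · [Sigma^{-1} · (x - mu)] = (0)·(0.1472) + (-3)·(-0.401) + (-3)·(-0.4619) = 2.5888.

Step 4 — take square root: d = √(2.5888) ≈ 1.609.

d(x, mu) = √(2.5888) ≈ 1.609


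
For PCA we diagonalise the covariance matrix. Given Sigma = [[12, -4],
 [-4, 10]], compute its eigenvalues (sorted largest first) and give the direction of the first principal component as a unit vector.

Step 1 — characteristic polynomial of 2×2 Sigma:
  det(Sigma - λI) = λ² - trace · λ + det = 0.
  trace = 12 + 10 = 22, det = 12·10 - (-4)² = 104.
Step 2 — discriminant:
  Δ = trace² - 4·det = 484 - 416 = 68.
Step 3 — eigenvalues:
  λ = (trace ± √Δ)/2 = (22 ± 8.2462)/2,
  λ_1 = 15.1231,  λ_2 = 6.8769.

Step 4 — unit eigenvector for λ_1: solve (Sigma - λ_1 I)v = 0. First row:
  (12 - 15.1231)·v_x + (-4)·v_y = 0, i.e. (-3.1231)·v_x + (-4)·v_y = 0,
  so v ∝ (b, λ_1 - a) = (-4, 3.1231); multiply by -1 so the first entry is positive: u = (4, -3.1231).
  ||u|| = √((4)² + (-3.1231)²) = √(25.7538) ≈ 5.0748,
  v_1 = u/||u|| ≈ (0.7882, -0.6154) (||v_1|| = 1).

λ_1 = 15.1231,  λ_2 = 6.8769;  v_1 ≈ (0.7882, -0.6154)


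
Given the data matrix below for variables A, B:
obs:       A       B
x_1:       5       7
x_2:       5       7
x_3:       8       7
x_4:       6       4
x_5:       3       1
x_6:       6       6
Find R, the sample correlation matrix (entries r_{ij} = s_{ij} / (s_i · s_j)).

Step 1 — column means:
  mean(A) = (5 + 5 + 8 + 6 + 3 + 6) / 6 = 33/6 = 5.5
  mean(B) = (7 + 7 + 7 + 4 + 1 + 6) / 6 = 32/6 = 5.3333

Step 2 — sample variances and covariances s[i,j] = (1/(n-1)) · Σ_k (x_{k,i} - mean_i) · (x_{k,j} - mean_j), with n-1 = 5:
  s[A,A] = ((-0.5)·(-0.5) + (-0.5)·(-0.5) + (2.5)·(2.5) + (0.5)·(0.5) + (-2.5)·(-2.5) + (0.5)·(0.5)) / 5 = 13.5/5 = 2.7
  s[A,B] = ((-0.5)·(1.6667) + (-0.5)·(1.6667) + (2.5)·(1.6667) + (0.5)·(-1.3333) + (-2.5)·(-4.3333) + (0.5)·(0.6667)) / 5 = 13/5 = 2.6
  s[B,B] = ((1.6667)·(1.6667) + (1.6667)·(1.6667) + (1.6667)·(1.6667) + (-1.3333)·(-1.3333) + (-4.3333)·(-4.3333) + (0.6667)·(0.6667)) / 5 = 29.3333/5 = 5.8667
  Sample standard deviations s_i = √(s[i,i]):
  s(A) = √(2.7) = 1.6432
  s(B) = √(5.8667) = 2.4221

Step 3 — r_{ij} = s_{ij} / (s_i · s_j):
  r[A,A] = 1 (diagonal).
  r[A,B] = 2.6 / (1.6432 · 2.4221) = 2.6 / 3.9799 = 0.6533
  r[B,B] = 1 (diagonal).

R is symmetric with unit diagonal. Assembling:

R = [[1, 0.6533],
 [0.6533, 1]]


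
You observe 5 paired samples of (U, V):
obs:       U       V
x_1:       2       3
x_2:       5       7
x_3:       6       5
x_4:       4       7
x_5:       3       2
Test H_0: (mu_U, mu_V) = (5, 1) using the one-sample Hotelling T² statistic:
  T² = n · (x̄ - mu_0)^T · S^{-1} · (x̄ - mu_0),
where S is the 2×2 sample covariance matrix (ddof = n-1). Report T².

Step 1 — sample mean vector:
  mean(U) = (2 + 5 + 6 + 4 + 3) / 5 = 20/5 = 4
  mean(V) = (3 + 7 + 5 + 7 + 2) / 5 = 24/5 = 4.8
  x̄ = (4, 4.8),  deviation x̄ - mu_0 = (4, 4.8) - (5, 1) = (-1, 3.8).

Step 2 — sample covariance matrix, S[i,j] = (1/(n-1)) · Σ_k (x_{k,i} - mean_i) · (x_{k,j} - mean_j), divisor n-1 = 4:
  S[U,U] = ((-2)·(-2) + (1)·(1) + (2)·(2) + (0)·(0) + (-1)·(-1)) / 4 = 10/4 = 2.5
  S[U,V] = ((-2)·(-1.8) + (1)·(2.2) + (2)·(0.2) + (0)·(2.2) + (-1)·(-2.8)) / 4 = 9/4 = 2.25
  S[V,V] = ((-1.8)·(-1.8) + (2.2)·(2.2) + (0.2)·(0.2) + (2.2)·(2.2) + (-2.8)·(-2.8)) / 4 = 20.8/4 = 5.2
  S = [[2.5, 2.25],
 [2.25, 5.2]].

Step 3 — invert S. det(S) = 2.5·5.2 - (2.25)² = 7.9375.
  S^{-1} = (1/det) · [[d, -b], [-b, a]] = [[0.6551, -0.2835],
 [-0.2835, 0.315]].

Step 4 — quadratic form (x̄ - mu_0)^T · S^{-1} · (x̄ - mu_0):
  S^{-1} · (x̄ - mu_0) = (-1.7323, 1.4803),
  (x̄ - mu_0)^T · [...] = (-1)·(-1.7323) + (3.8)·(1.4803) = 7.3575.

Step 5 — scale by n: T² = 5 · 7.3575 = 36.7874.

T² ≈ 36.7874


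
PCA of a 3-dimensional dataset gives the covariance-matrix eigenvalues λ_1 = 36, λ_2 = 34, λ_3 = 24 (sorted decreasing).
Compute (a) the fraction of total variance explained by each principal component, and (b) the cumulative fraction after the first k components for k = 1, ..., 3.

Step 1 — total variance = trace(Sigma) = Σ λ_i = 36 + 34 + 24 = 94.

Step 2 — fraction explained by component i = λ_i / Σ λ:
  PC1: 36/94 = 0.383
  PC2: 34/94 = 0.3617
  PC3: 24/94 = 0.2553

Step 3 — cumulative fraction after k components = (λ_1 + ... + λ_k) / Σ λ:
  k = 1: 36/94 = 0.383
  k = 2: (36 + 34)/94 = 70/94 = 0.7447
  k = 3: (36 + 34 + 24)/94 = 94/94 = 1

Summary (fraction, with percent):

explained: PC1 0.383 (38.3%), PC2 0.3617 (36.17%), PC3 0.2553 (25.53%);  cumulative: 0.383, 0.7447, 1


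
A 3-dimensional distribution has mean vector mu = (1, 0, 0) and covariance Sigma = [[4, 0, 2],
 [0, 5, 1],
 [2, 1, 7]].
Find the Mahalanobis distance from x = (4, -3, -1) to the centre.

Step 1 — centre the observation: (x - mu) = (3, -3, -1).

Step 2 — invert Sigma (cofactor / det for 3×3, or solve directly):
  Sigma^{-1} = [[0.2931, 0.0172, -0.0862],
 [0.0172, 0.2069, -0.0345],
 [-0.0862, -0.0345, 0.1724]].

Step 3 — form the quadratic (x - mu)^T · Sigma^{-1} · (x - mu):
  Sigma^{-1} · (x - mu) = (0.9138, -0.5345, -0.3276).
  (x - mu)^T · [Sigma^{-1} · (x - mu)] = (3)·(0.9138) + (-3)·(-0.5345) + (-1)·(-0.3276) = 4.6724.

Step 4 — take square root: d = √(4.6724) ≈ 2.1616.

d(x, mu) = √(4.6724) ≈ 2.1616


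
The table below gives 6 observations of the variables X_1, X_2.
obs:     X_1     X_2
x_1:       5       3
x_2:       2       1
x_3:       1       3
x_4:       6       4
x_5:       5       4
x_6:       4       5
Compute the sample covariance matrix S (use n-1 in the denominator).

Step 1 — column means:
  mean(X_1) = (5 + 2 + 1 + 6 + 5 + 4) / 6 = 23/6 = 3.8333
  mean(X_2) = (3 + 1 + 3 + 4 + 4 + 5) / 6 = 20/6 = 3.3333

Step 2 — sample covariance S[i,j] = (1/(n-1)) · Σ_k (x_{k,i} - mean_i) · (x_{k,j} - mean_j), with n-1 = 5.
  S[X_1,X_1] = ((1.1667)·(1.1667) + (-1.8333)·(-1.8333) + (-2.8333)·(-2.8333) + (2.1667)·(2.1667) + (1.1667)·(1.1667) + (0.1667)·(0.1667)) / 5 = 18.8333/5 = 3.7667
  S[X_1,X_2] = ((1.1667)·(-0.3333) + (-1.8333)·(-2.3333) + (-2.8333)·(-0.3333) + (2.1667)·(0.6667) + (1.1667)·(0.6667) + (0.1667)·(1.6667)) / 5 = 7.3333/5 = 1.4667
  S[X_2,X_2] = ((-0.3333)·(-0.3333) + (-2.3333)·(-2.3333) + (-0.3333)·(-0.3333) + (0.6667)·(0.6667) + (0.6667)·(0.6667) + (1.6667)·(1.6667)) / 5 = 9.3333/5 = 1.8667

S is symmetric (S[j,i] = S[i,j]). Assembling:

S = [[3.7667, 1.4667],
 [1.4667, 1.8667]]


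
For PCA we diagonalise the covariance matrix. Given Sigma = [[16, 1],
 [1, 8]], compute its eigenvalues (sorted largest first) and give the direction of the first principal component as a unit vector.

Step 1 — characteristic polynomial of 2×2 Sigma:
  det(Sigma - λI) = λ² - trace · λ + det = 0.
  trace = 16 + 8 = 24, det = 16·8 - (1)² = 127.
Step 2 — discriminant:
  Δ = trace² - 4·det = 576 - 508 = 68.
Step 3 — eigenvalues:
  λ = (trace ± √Δ)/2 = (24 ± 8.2462)/2,
  λ_1 = 16.1231,  λ_2 = 7.8769.

Step 4 — unit eigenvector for λ_1: solve (Sigma - λ_1 I)v = 0. First row:
  (16 - 16.1231)·v_x + (1)·v_y = 0, i.e. (-0.1231)·v_x + (1)·v_y = 0,
  so v ∝ (b, λ_1 - a) = (1, 0.1231) = u.
  ||u|| = √((1)² + (0.1231)²) = √(1.0152) ≈ 1.0075,
  v_1 = u/||u|| ≈ (0.9925, 0.1222) (||v_1|| = 1).

λ_1 = 16.1231,  λ_2 = 7.8769;  v_1 ≈ (0.9925, 0.1222)


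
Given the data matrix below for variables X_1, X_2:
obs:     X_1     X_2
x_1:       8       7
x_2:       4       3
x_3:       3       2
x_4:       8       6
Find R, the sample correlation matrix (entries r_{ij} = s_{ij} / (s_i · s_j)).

Step 1 — column means:
  mean(X_1) = (8 + 4 + 3 + 8) / 4 = 23/4 = 5.75
  mean(X_2) = (7 + 3 + 2 + 6) / 4 = 18/4 = 4.5

Step 2 — sample variances and covariances s[i,j] = (1/(n-1)) · Σ_k (x_{k,i} - mean_i) · (x_{k,j} - mean_j), with n-1 = 3:
  s[X_1,X_1] = ((2.25)·(2.25) + (-1.75)·(-1.75) + (-2.75)·(-2.75) + (2.25)·(2.25)) / 3 = 20.75/3 = 6.9167
  s[X_1,X_2] = ((2.25)·(2.5) + (-1.75)·(-1.5) + (-2.75)·(-2.5) + (2.25)·(1.5)) / 3 = 18.5/3 = 6.1667
  s[X_2,X_2] = ((2.5)·(2.5) + (-1.5)·(-1.5) + (-2.5)·(-2.5) + (1.5)·(1.5)) / 3 = 17/3 = 5.6667
  Sample standard deviations s_i = √(s[i,i]):
  s(X_1) = √(6.9167) = 2.63
  s(X_2) = √(5.6667) = 2.3805

Step 3 — r_{ij} = s_{ij} / (s_i · s_j):
  r[X_1,X_1] = 1 (diagonal).
  r[X_1,X_2] = 6.1667 / (2.63 · 2.3805) = 6.1667 / 6.2605 = 0.985
  r[X_2,X_2] = 1 (diagonal).

R is symmetric with unit diagonal. Assembling:

R = [[1, 0.985],
 [0.985, 1]]


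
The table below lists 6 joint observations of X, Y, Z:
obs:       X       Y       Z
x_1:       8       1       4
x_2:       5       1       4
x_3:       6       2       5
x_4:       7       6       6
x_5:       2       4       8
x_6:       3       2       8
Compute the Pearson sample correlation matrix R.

Step 1 — column means:
  mean(X) = (8 + 5 + 6 + 7 + 2 + 3) / 6 = 31/6 = 5.1667
  mean(Y) = (1 + 1 + 2 + 6 + 4 + 2) / 6 = 16/6 = 2.6667
  mean(Z) = (4 + 4 + 5 + 6 + 8 + 8) / 6 = 35/6 = 5.8333

Step 2 — sample variances and covariances s[i,j] = (1/(n-1)) · Σ_k (x_{k,i} - mean_i) · (x_{k,j} - mean_j), with n-1 = 5:
  s[X,X] = ((2.8333)·(2.8333) + (-0.1667)·(-0.1667) + (0.8333)·(0.8333) + (1.8333)·(1.8333) + (-3.1667)·(-3.1667) + (-2.1667)·(-2.1667)) / 5 = 26.8333/5 = 5.3667
  s[X,Y] = ((2.8333)·(-1.6667) + (-0.1667)·(-1.6667) + (0.8333)·(-0.6667) + (1.8333)·(3.3333) + (-3.1667)·(1.3333) + (-2.1667)·(-0.6667)) / 5 = -1.6667/5 = -0.3333
  s[X,Z] = ((2.8333)·(-1.8333) + (-0.1667)·(-1.8333) + (0.8333)·(-0.8333) + (1.8333)·(0.1667) + (-3.1667)·(2.1667) + (-2.1667)·(2.1667)) / 5 = -16.8333/5 = -3.3667
  s[Y,Y] = ((-1.6667)·(-1.6667) + (-1.6667)·(-1.6667) + (-0.6667)·(-0.6667) + (3.3333)·(3.3333) + (1.3333)·(1.3333) + (-0.6667)·(-0.6667)) / 5 = 19.3333/5 = 3.8667
  s[Y,Z] = ((-1.6667)·(-1.8333) + (-1.6667)·(-1.8333) + (-0.6667)·(-0.8333) + (3.3333)·(0.1667) + (1.3333)·(2.1667) + (-0.6667)·(2.1667)) / 5 = 8.6667/5 = 1.7333
  s[Z,Z] = ((-1.8333)·(-1.8333) + (-1.8333)·(-1.8333) + (-0.8333)·(-0.8333) + (0.1667)·(0.1667) + (2.1667)·(2.1667) + (2.1667)·(2.1667)) / 5 = 16.8333/5 = 3.3667
  Sample standard deviations s_i = √(s[i,i]):
  s(X) = √(5.3667) = 2.3166
  s(Y) = √(3.8667) = 1.9664
  s(Z) = √(3.3667) = 1.8348

Step 3 — r_{ij} = s_{ij} / (s_i · s_j):
  r[X,X] = 1 (diagonal).
  r[X,Y] = -0.3333 / (2.3166 · 1.9664) = -0.3333 / 4.5553 = -0.0732
  r[X,Z] = -3.3667 / (2.3166 · 1.8348) = -3.3667 / 4.2506 = -0.792
  r[Y,Y] = 1 (diagonal).
  r[Y,Z] = 1.7333 / (1.9664 · 1.8348) = 1.7333 / 3.608 = 0.4804
  r[Z,Z] = 1 (diagonal).

R is symmetric with unit diagonal. Assembling:

R = [[1, -0.0732, -0.792],
 [-0.0732, 1, 0.4804],
 [-0.792, 0.4804, 1]]


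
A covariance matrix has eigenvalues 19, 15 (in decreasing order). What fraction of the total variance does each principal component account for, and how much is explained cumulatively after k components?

Step 1 — total variance = trace(Sigma) = Σ λ_i = 19 + 15 = 34.

Step 2 — fraction explained by component i = λ_i / Σ λ:
  PC1: 19/34 = 0.5588
  PC2: 15/34 = 0.4412

Step 3 — cumulative fraction after k components = (λ_1 + ... + λ_k) / Σ λ:
  k = 1: 19/34 = 0.5588
  k = 2: (19 + 15)/34 = 34/34 = 1

Summary (fraction, with percent):

explained: PC1 0.5588 (55.88%), PC2 0.4412 (44.12%);  cumulative: 0.5588, 1


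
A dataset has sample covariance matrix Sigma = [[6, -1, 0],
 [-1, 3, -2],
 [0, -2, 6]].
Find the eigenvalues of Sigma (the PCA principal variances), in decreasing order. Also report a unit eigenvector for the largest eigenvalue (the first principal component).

Step 1 — characteristic polynomial p(λ) = det(λI - Sigma) = λ³ - tr·λ² + c_1·λ - det, where tr = trace, c_1 = sum of the principal 2×2 minors, det = det(Sigma):
  tr = 6 + 3 + 6 = 15,
  c_1 = (6·3 - (-1)²) + (6·6 - (0)²) + (3·6 - (-2)²) = 17 + 36 + 14 = 67,
  det = 6·(3·6 - (-2)²) - (-1)·((-1)·6 - (-2)·(0)) + (0)·((-1)·(-2) - 3·(0)) = 6·(14) - (-1)·(-6) + (0)·(2) = 78.
  So p(λ) = λ³ - 15λ² + 67λ - 78.
Step 2 — look for an integer root (rational root theorem: any rational root is an integer divisor of 78). Testing λ = 6:
  p(6) = 216 - 540 + 402 - 78 = 0  ✓
  Dividing out (λ - 6): p(λ) = (λ - 6)(λ² - 9λ + 13).
Step 3 — remaining eigenvalues from the quadratic λ² - 9λ + 13 = 0:
  Δ = 9² - 4·13 = 81 - 52 = 29,  λ = (9 ± √29)/2 = (9 ± 5.3852)/2 ≈ 7.1926 or 1.8074.
  Sorted: λ_1 = 7.1926,  λ_2 = 6,  λ_3 = 1.8074  (check: sum = 15 = tr ✓).

Step 4 — unit eigenvector for λ_1 ≈ 7.1926: v spans the null space of (Sigma - λ_1 I), whose rows are
  r_1 = (-1.1926, -1, 0),  r_2 = (-1, -4.1926, -2),  r_3 = (0, -2, -1.1926).
  v is orthogonal to every row, so take v ∝ r_1 × r_2 = ((-1)·(-2) - (0)·(-4.1926), (0)·(-1) - (-1.1926)·(-2), (-1.1926)·(-4.1926) - (-1)·(-1)) ≈ (2, -2.3852, 4).
  Let u = (2, -2.3852, 4).
  ||u|| = √((2)² + (-2.3852)² + (4)²) = √(25.689) ≈ 5.0684,  v_1 = u/||u|| ≈ (0.3946, -0.4706, 0.7892) (||v_1|| = 1).

λ_1 = 7.1926,  λ_2 = 6,  λ_3 = 1.8074;  v_1 ≈ (0.3946, -0.4706, 0.7892)


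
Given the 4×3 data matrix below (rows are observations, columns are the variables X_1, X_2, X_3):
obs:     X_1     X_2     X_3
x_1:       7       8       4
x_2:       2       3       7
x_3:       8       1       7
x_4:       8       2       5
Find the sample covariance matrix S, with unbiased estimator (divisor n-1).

Step 1 — column means:
  mean(X_1) = (7 + 2 + 8 + 8) / 4 = 25/4 = 6.25
  mean(X_2) = (8 + 3 + 1 + 2) / 4 = 14/4 = 3.5
  mean(X_3) = (4 + 7 + 7 + 5) / 4 = 23/4 = 5.75

Step 2 — sample covariance S[i,j] = (1/(n-1)) · Σ_k (x_{k,i} - mean_i) · (x_{k,j} - mean_j), with n-1 = 3.
  S[X_1,X_1] = ((0.75)·(0.75) + (-4.25)·(-4.25) + (1.75)·(1.75) + (1.75)·(1.75)) / 3 = 24.75/3 = 8.25
  S[X_1,X_2] = ((0.75)·(4.5) + (-4.25)·(-0.5) + (1.75)·(-2.5) + (1.75)·(-1.5)) / 3 = -1.5/3 = -0.5
  S[X_1,X_3] = ((0.75)·(-1.75) + (-4.25)·(1.25) + (1.75)·(1.25) + (1.75)·(-0.75)) / 3 = -5.75/3 = -1.9167
  S[X_2,X_2] = ((4.5)·(4.5) + (-0.5)·(-0.5) + (-2.5)·(-2.5) + (-1.5)·(-1.5)) / 3 = 29/3 = 9.6667
  S[X_2,X_3] = ((4.5)·(-1.75) + (-0.5)·(1.25) + (-2.5)·(1.25) + (-1.5)·(-0.75)) / 3 = -10.5/3 = -3.5
  S[X_3,X_3] = ((-1.75)·(-1.75) + (1.25)·(1.25) + (1.25)·(1.25) + (-0.75)·(-0.75)) / 3 = 6.75/3 = 2.25

S is symmetric (S[j,i] = S[i,j]). Assembling:

S = [[8.25, -0.5, -1.9167],
 [-0.5, 9.6667, -3.5],
 [-1.9167, -3.5, 2.25]]


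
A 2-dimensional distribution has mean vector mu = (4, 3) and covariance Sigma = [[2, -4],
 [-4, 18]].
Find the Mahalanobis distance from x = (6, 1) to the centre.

Step 1 — centre the observation: (x - mu) = (2, -2).

Step 2 — invert Sigma. det(Sigma) = 2·18 - (-4)² = 20.
  Sigma^{-1} = (1/det) · [[d, -b], [-b, a]] = [[0.9, 0.2],
 [0.2, 0.1]].

Step 3 — form the quadratic (x - mu)^T · Sigma^{-1} · (x - mu):
  Sigma^{-1} · (x - mu) = (1.4, 0.2).
  (x - mu)^T · [Sigma^{-1} · (x - mu)] = (2)·(1.4) + (-2)·(0.2) = 2.4.

Step 4 — take square root: d = √(2.4) ≈ 1.5492.

d(x, mu) = √(2.4) ≈ 1.5492


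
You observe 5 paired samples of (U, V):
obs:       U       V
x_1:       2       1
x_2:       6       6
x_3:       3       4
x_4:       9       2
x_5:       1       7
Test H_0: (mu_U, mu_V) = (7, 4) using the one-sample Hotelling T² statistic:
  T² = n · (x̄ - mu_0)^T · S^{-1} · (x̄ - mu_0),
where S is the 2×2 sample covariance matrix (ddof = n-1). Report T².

Step 1 — sample mean vector:
  mean(U) = (2 + 6 + 3 + 9 + 1) / 5 = 21/5 = 4.2
  mean(V) = (1 + 6 + 4 + 2 + 7) / 5 = 20/5 = 4
  x̄ = (4.2, 4),  deviation x̄ - mu_0 = (4.2, 4) - (7, 4) = (-2.8, 0).

Step 2 — sample covariance matrix, S[i,j] = (1/(n-1)) · Σ_k (x_{k,i} - mean_i) · (x_{k,j} - mean_j), divisor n-1 = 4:
  S[U,U] = ((-2.2)·(-2.2) + (1.8)·(1.8) + (-1.2)·(-1.2) + (4.8)·(4.8) + (-3.2)·(-3.2)) / 4 = 42.8/4 = 10.7
  S[U,V] = ((-2.2)·(-3) + (1.8)·(2) + (-1.2)·(0) + (4.8)·(-2) + (-3.2)·(3)) / 4 = -9/4 = -2.25
  S[V,V] = ((-3)·(-3) + (2)·(2) + (0)·(0) + (-2)·(-2) + (3)·(3)) / 4 = 26/4 = 6.5
  S = [[10.7, -2.25],
 [-2.25, 6.5]].

Step 3 — invert S. det(S) = 10.7·6.5 - (-2.25)² = 64.4875.
  S^{-1} = (1/det) · [[d, -b], [-b, a]] = [[0.1008, 0.0349],
 [0.0349, 0.1659]].

Step 4 — quadratic form (x̄ - mu_0)^T · S^{-1} · (x̄ - mu_0):
  S^{-1} · (x̄ - mu_0) = (-0.2822, -0.0977),
  (x̄ - mu_0)^T · [...] = (-2.8)·(-0.2822) + (0)·(-0.0977) = 0.7902.

Step 5 — scale by n: T² = 5 · 0.7902 = 3.9512.

T² ≈ 3.9512


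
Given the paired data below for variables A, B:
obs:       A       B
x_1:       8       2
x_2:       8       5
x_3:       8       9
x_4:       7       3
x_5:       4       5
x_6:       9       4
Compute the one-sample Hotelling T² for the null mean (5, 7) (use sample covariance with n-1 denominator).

Step 1 — sample mean vector:
  mean(A) = (8 + 8 + 8 + 7 + 4 + 9) / 6 = 44/6 = 7.3333
  mean(B) = (2 + 5 + 9 + 3 + 5 + 4) / 6 = 28/6 = 4.6667
  x̄ = (7.3333, 4.6667),  deviation x̄ - mu_0 = (7.3333, 4.6667) - (5, 7) = (2.3333, -2.3333).

Step 2 — sample covariance matrix, S[i,j] = (1/(n-1)) · Σ_k (x_{k,i} - mean_i) · (x_{k,j} - mean_j), divisor n-1 = 5:
  S[A,A] = ((0.6667)·(0.6667) + (0.6667)·(0.6667) + (0.6667)·(0.6667) + (-0.3333)·(-0.3333) + (-3.3333)·(-3.3333) + (1.6667)·(1.6667)) / 5 = 15.3333/5 = 3.0667
  S[A,B] = ((0.6667)·(-2.6667) + (0.6667)·(0.3333) + (0.6667)·(4.3333) + (-0.3333)·(-1.6667) + (-3.3333)·(0.3333) + (1.6667)·(-0.6667)) / 5 = -0.3333/5 = -0.0667
  S[B,B] = ((-2.6667)·(-2.6667) + (0.3333)·(0.3333) + (4.3333)·(4.3333) + (-1.6667)·(-1.6667) + (0.3333)·(0.3333) + (-0.6667)·(-0.6667)) / 5 = 29.3333/5 = 5.8667
  S = [[3.0667, -0.0667],
 [-0.0667, 5.8667]].

Step 3 — invert S. det(S) = 3.0667·5.8667 - (-0.0667)² = 17.9867.
  S^{-1} = (1/det) · [[d, -b], [-b, a]] = [[0.3262, 0.0037],
 [0.0037, 0.1705]].

Step 4 — quadratic form (x̄ - mu_0)^T · S^{-1} · (x̄ - mu_0):
  S^{-1} · (x̄ - mu_0) = (0.7524, -0.3892),
  (x̄ - mu_0)^T · [...] = (2.3333)·(0.7524) + (-2.3333)·(-0.3892) = 2.6637.

Step 5 — scale by n: T² = 6 · 2.6637 = 15.9822.

T² ≈ 15.9822


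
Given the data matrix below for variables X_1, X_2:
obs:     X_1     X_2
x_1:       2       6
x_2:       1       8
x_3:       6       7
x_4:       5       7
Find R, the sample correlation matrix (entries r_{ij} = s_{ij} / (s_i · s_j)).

Step 1 — column means:
  mean(X_1) = (2 + 1 + 6 + 5) / 4 = 14/4 = 3.5
  mean(X_2) = (6 + 8 + 7 + 7) / 4 = 28/4 = 7

Step 2 — sample variances and covariances s[i,j] = (1/(n-1)) · Σ_k (x_{k,i} - mean_i) · (x_{k,j} - mean_j), with n-1 = 3:
  s[X_1,X_1] = ((-1.5)·(-1.5) + (-2.5)·(-2.5) + (2.5)·(2.5) + (1.5)·(1.5)) / 3 = 17/3 = 5.6667
  s[X_1,X_2] = ((-1.5)·(-1) + (-2.5)·(1) + (2.5)·(0) + (1.5)·(0)) / 3 = -1/3 = -0.3333
  s[X_2,X_2] = ((-1)·(-1) + (1)·(1) + (0)·(0) + (0)·(0)) / 3 = 2/3 = 0.6667
  Sample standard deviations s_i = √(s[i,i]):
  s(X_1) = √(5.6667) = 2.3805
  s(X_2) = √(0.6667) = 0.8165

Step 3 — r_{ij} = s_{ij} / (s_i · s_j):
  r[X_1,X_1] = 1 (diagonal).
  r[X_1,X_2] = -0.3333 / (2.3805 · 0.8165) = -0.3333 / 1.9437 = -0.1715
  r[X_2,X_2] = 1 (diagonal).

R is symmetric with unit diagonal. Assembling:

R = [[1, -0.1715],
 [-0.1715, 1]]


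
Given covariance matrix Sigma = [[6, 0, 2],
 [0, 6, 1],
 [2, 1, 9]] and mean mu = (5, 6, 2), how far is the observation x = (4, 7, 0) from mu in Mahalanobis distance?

Step 1 — centre the observation: (x - mu) = (-1, 1, -2).

Step 2 — invert Sigma (cofactor / det for 3×3, or solve directly):
  Sigma^{-1} = [[0.1803, 0.0068, -0.0408],
 [0.0068, 0.1701, -0.0204],
 [-0.0408, -0.0204, 0.1224]].

Step 3 — form the quadratic (x - mu)^T · Sigma^{-1} · (x - mu):
  Sigma^{-1} · (x - mu) = (-0.0918, 0.2041, -0.2245).
  (x - mu)^T · [Sigma^{-1} · (x - mu)] = (-1)·(-0.0918) + (1)·(0.2041) + (-2)·(-0.2245) = 0.7449.

Step 4 — take square root: d = √(0.7449) ≈ 0.8631.

d(x, mu) = √(0.7449) ≈ 0.8631


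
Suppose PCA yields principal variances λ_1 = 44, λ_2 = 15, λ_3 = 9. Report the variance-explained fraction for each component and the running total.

Step 1 — total variance = trace(Sigma) = Σ λ_i = 44 + 15 + 9 = 68.

Step 2 — fraction explained by component i = λ_i / Σ λ:
  PC1: 44/68 = 0.6471
  PC2: 15/68 = 0.2206
  PC3: 9/68 = 0.1324

Step 3 — cumulative fraction after k components = (λ_1 + ... + λ_k) / Σ λ:
  k = 1: 44/68 = 0.6471
  k = 2: (44 + 15)/68 = 59/68 = 0.8676
  k = 3: (44 + 15 + 9)/68 = 68/68 = 1

Summary (fraction, with percent):

explained: PC1 0.6471 (64.71%), PC2 0.2206 (22.06%), PC3 0.1324 (13.24%);  cumulative: 0.6471, 0.8676, 1


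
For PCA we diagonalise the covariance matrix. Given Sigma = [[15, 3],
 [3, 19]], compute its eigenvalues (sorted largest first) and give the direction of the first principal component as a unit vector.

Step 1 — characteristic polynomial of 2×2 Sigma:
  det(Sigma - λI) = λ² - trace · λ + det = 0.
  trace = 15 + 19 = 34, det = 15·19 - (3)² = 276.
Step 2 — discriminant:
  Δ = trace² - 4·det = 1156 - 1104 = 52.
Step 3 — eigenvalues:
  λ = (trace ± √Δ)/2 = (34 ± 7.2111)/2,
  λ_1 = 20.6056,  λ_2 = 13.3944.

Step 4 — unit eigenvector for λ_1: solve (Sigma - λ_1 I)v = 0. First row:
  (15 - 20.6056)·v_x + (3)·v_y = 0, i.e. (-5.6056)·v_x + (3)·v_y = 0,
  so v ∝ (b, λ_1 - a) = (3, 5.6056) = u.
  ||u|| = √((3)² + (5.6056)²) = √(40.4222) ≈ 6.3578,
  v_1 = u/||u|| ≈ (0.4719, 0.8817) (||v_1|| = 1).

λ_1 = 20.6056,  λ_2 = 13.3944;  v_1 ≈ (0.4719, 0.8817)


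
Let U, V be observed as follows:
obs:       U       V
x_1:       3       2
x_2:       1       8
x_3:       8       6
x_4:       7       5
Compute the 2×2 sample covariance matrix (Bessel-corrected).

Step 1 — column means:
  mean(U) = (3 + 1 + 8 + 7) / 4 = 19/4 = 4.75
  mean(V) = (2 + 8 + 6 + 5) / 4 = 21/4 = 5.25

Step 2 — sample covariance S[i,j] = (1/(n-1)) · Σ_k (x_{k,i} - mean_i) · (x_{k,j} - mean_j), with n-1 = 3.
  S[U,U] = ((-1.75)·(-1.75) + (-3.75)·(-3.75) + (3.25)·(3.25) + (2.25)·(2.25)) / 3 = 32.75/3 = 10.9167
  S[U,V] = ((-1.75)·(-3.25) + (-3.75)·(2.75) + (3.25)·(0.75) + (2.25)·(-0.25)) / 3 = -2.75/3 = -0.9167
  S[V,V] = ((-3.25)·(-3.25) + (2.75)·(2.75) + (0.75)·(0.75) + (-0.25)·(-0.25)) / 3 = 18.75/3 = 6.25

S is symmetric (S[j,i] = S[i,j]). Assembling:

S = [[10.9167, -0.9167],
 [-0.9167, 6.25]]


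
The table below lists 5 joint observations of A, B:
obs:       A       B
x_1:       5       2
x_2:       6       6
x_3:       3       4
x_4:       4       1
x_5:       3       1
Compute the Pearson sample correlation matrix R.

Step 1 — column means:
  mean(A) = (5 + 6 + 3 + 4 + 3) / 5 = 21/5 = 4.2
  mean(B) = (2 + 6 + 4 + 1 + 1) / 5 = 14/5 = 2.8

Step 2 — sample variances and covariances s[i,j] = (1/(n-1)) · Σ_k (x_{k,i} - mean_i) · (x_{k,j} - mean_j), with n-1 = 4:
  s[A,A] = ((0.8)·(0.8) + (1.8)·(1.8) + (-1.2)·(-1.2) + (-0.2)·(-0.2) + (-1.2)·(-1.2)) / 4 = 6.8/4 = 1.7
  s[A,B] = ((0.8)·(-0.8) + (1.8)·(3.2) + (-1.2)·(1.2) + (-0.2)·(-1.8) + (-1.2)·(-1.8)) / 4 = 6.2/4 = 1.55
  s[B,B] = ((-0.8)·(-0.8) + (3.2)·(3.2) + (1.2)·(1.2) + (-1.8)·(-1.8) + (-1.8)·(-1.8)) / 4 = 18.8/4 = 4.7
  Sample standard deviations s_i = √(s[i,i]):
  s(A) = √(1.7) = 1.3038
  s(B) = √(4.7) = 2.1679

Step 3 — r_{ij} = s_{ij} / (s_i · s_j):
  r[A,A] = 1 (diagonal).
  r[A,B] = 1.55 / (1.3038 · 2.1679) = 1.55 / 2.8267 = 0.5484
  r[B,B] = 1 (diagonal).

R is symmetric with unit diagonal. Assembling:

R = [[1, 0.5484],
 [0.5484, 1]]


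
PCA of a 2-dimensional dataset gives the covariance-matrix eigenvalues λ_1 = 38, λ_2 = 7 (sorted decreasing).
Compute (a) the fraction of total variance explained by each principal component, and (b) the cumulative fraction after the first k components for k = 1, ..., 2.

Step 1 — total variance = trace(Sigma) = Σ λ_i = 38 + 7 = 45.

Step 2 — fraction explained by component i = λ_i / Σ λ:
  PC1: 38/45 = 0.8444
  PC2: 7/45 = 0.1556

Step 3 — cumulative fraction after k components = (λ_1 + ... + λ_k) / Σ λ:
  k = 1: 38/45 = 0.8444
  k = 2: (38 + 7)/45 = 45/45 = 1

Summary (fraction, with percent):

explained: PC1 0.8444 (84.44%), PC2 0.1556 (15.56%);  cumulative: 0.8444, 1
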